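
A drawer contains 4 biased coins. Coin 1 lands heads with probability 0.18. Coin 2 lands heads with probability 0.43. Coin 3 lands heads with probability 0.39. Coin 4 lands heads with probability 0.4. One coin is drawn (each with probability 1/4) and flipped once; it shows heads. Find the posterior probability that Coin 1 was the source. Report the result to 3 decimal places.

Posterior probability ≈ 0.129

Tabulate prior·likelihood by source: [1] prior 0.25, lik 0.18, product 0.04500; [2] prior 0.25, lik 0.43, product 0.1075; [3] prior 0.25, lik 0.39, product 0.09750; [4] prior 0.25, lik 0.4, product 0.1000.
Normalizing constant = 0.35000; the posterior for Coin 1 is its product over the sum, 0.04500/0.35000 = 0.129.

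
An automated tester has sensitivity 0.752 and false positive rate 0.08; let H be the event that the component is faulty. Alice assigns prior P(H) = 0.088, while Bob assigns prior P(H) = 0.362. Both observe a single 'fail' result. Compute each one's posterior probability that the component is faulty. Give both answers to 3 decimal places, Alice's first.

Alice: 0.476; Bob: 0.842

P('+'|H) = 0.752, P('+'|¬H) = 0.08.
Alice: numerator 0.752·0.088 = 0.066176; evidence = 0.066176+0.08·0.912 = 0.13914; posterior = 0.476.
Bob: numerator 0.752·0.362 = 0.27222; evidence = 0.27222+0.08·0.638 = 0.32326; posterior = 0.842.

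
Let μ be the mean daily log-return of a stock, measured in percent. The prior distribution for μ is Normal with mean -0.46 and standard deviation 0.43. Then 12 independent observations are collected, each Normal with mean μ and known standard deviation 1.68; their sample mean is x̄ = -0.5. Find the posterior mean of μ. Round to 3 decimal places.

Posterior mean ≈ -0.478

Prior precision 1/τ₀² = 1/0.43² = 5.40833; data precision n/σ² = 12/1.68² = 4.25170.
Posterior precision = 5.40833 + 4.25170 = 9.66003.
Posterior mean = (5.40833·-0.46 + 4.25170·-0.5) / 9.66003 = -0.478.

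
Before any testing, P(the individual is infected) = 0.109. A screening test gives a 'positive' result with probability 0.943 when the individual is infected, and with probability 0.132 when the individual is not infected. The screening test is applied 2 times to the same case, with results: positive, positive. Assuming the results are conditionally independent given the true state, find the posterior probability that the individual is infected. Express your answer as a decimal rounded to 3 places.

Let H be the event that the individual is infected; start with P(H) = 0.109. P('positive'|H) = 0.943, P('positive'|¬H) = 0.132.
Update on result 1 ('positive'): P(H) ← 0.943·0.1090 / (0.943·0.1090 + 0.132·0.8910) = 0.10279/0.22040 = 0.4664.
Update on result 2 ('positive'): P(H) ← 0.943·0.4664 / (0.943·0.4664 + 0.132·0.5336) = 0.43978/0.51022 = 0.8619.

Posterior P(H) ≈ 0.862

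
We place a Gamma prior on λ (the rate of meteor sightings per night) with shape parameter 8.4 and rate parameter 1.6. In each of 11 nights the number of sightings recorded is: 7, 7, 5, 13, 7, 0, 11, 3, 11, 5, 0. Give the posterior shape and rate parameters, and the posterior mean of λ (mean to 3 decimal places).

Total count ∑xᵢ = 69 over n = 11 nights.
Gamma is conjugate to the Poisson likelihood: posterior is Gamma(shape = 8.4+69 = 77.4, rate = 1.6+11 = 12.6).
E[λ | data] = 77.4/12.6 = 6.143.

Posterior: Gamma(shape=77.4, rate=12.6); mean ≈ 6.143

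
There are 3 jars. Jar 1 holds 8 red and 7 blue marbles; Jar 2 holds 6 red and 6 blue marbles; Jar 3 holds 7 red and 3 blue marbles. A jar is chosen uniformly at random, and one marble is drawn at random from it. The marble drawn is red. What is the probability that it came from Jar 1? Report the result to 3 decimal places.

P(red|Jar 1) = 0.5333; P(red|Jar 2) = 0.5; P(red|Jar 3) = 0.7.
Prior × likelihood for each source: 0.333333·0.5333=0.1778, 0.333333·0.5=0.1667, 0.333333·0.7=0.2333. Summing gives P(red) = 0.57778.
P(Jar 1 | red) = 0.1778 / 0.57778 = 0.308.

Posterior probability ≈ 0.308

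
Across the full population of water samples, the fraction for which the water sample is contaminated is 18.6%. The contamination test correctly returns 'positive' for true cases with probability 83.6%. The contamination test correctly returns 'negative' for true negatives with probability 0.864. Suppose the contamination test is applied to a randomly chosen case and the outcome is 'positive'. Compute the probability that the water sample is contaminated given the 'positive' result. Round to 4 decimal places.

P(H | E) ≈ 0.5841

Write H for 'the water sample is contaminated'. Prior odds H:¬H = 0.186/0.814 = 0.22850. For the 'positive' outcome, the likelihood ratio is 0.836/0.136 = 6.1471.
Posterior odds = 0.22850 × 6.1471 = 1.4046, so P(H|E) = 1.4046/(1+1.4046) = 0.5841.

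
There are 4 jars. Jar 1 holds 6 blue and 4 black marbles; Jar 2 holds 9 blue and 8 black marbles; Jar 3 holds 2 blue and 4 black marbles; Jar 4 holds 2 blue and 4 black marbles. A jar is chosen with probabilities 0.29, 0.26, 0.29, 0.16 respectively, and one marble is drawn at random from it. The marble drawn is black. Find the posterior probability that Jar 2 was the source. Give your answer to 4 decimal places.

Posterior probability ≈ 0.2273

Tabulate prior·likelihood by source: [1] prior 0.29, lik 0.4, product 0.1160; [2] prior 0.26, lik 0.4706, product 0.1224; [3] prior 0.29, lik 0.6667, product 0.1933; [4] prior 0.16, lik 0.6667, product 0.1067.
Normalizing constant = 0.53835; the posterior for Jar 2 is its product over the sum, 0.1224/0.53835 = 0.2273.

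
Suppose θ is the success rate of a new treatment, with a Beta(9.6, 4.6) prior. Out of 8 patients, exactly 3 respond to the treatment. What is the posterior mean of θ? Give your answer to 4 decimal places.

The binomial likelihood is conjugate to the Beta prior: with 3 successes and 5 failures, the posterior is Beta(9.6+3, 4.6+5) = Beta(12.6, 9.6).
E[θ | data] = 12.6/(12.6+9.6) = 0.5676.

Posterior mean ≈ 0.5676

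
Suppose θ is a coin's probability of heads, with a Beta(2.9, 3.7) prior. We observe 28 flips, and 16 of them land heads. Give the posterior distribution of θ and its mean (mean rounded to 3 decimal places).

The binomial likelihood is conjugate to the Beta prior: with 16 successes and 12 failures, the posterior is Beta(2.9+16, 3.7+12) = Beta(18.9, 15.7).
Posterior mean = α/(α+β) = 18.9/34.6 = 0.546.

Posterior: Beta(18.9, 15.7); mean ≈ 0.546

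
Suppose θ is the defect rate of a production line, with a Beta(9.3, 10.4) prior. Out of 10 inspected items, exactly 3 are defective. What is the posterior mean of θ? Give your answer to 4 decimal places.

Observing 3 successes and 7 failures updates Beta(9.3, 10.4) by adding the success and failure counts to the two shape parameters: α = 9.3+3 = 12.3, β = 10.4+7 = 17.4.
E[θ | data] = 12.3/(12.3+17.4) = 0.4141.

Posterior mean ≈ 0.4141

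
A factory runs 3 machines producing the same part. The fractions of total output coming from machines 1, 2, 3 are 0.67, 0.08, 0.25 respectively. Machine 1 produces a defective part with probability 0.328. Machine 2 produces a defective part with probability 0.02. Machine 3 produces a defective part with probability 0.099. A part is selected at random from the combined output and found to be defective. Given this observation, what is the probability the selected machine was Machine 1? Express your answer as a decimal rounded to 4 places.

P(defective|M1) = 0.328; P(defective|M2) = 0.02; P(defective|M3) = 0.099.
Prior × likelihood for each source: 0.67·0.328=0.2198, 0.08·0.02=0.001600, 0.25·0.099=0.02475. Summing gives P(defective) = 0.24611.
P(Machine 1 | defective) = 0.2198 / 0.24611 = 0.8929.

Posterior probability ≈ 0.8929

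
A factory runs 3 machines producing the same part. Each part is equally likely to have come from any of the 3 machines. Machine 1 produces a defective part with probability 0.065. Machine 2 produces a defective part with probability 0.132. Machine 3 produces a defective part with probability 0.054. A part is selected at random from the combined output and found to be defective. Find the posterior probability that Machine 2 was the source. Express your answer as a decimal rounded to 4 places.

Tabulate prior·likelihood by source: [1] prior 0.333333, lik 0.065, product 0.02167; [2] prior 0.333333, lik 0.132, product 0.04400; [3] prior 0.333333, lik 0.054, product 0.01800.
Normalizing constant = 0.083667; the posterior for Machine 2 is its product over the sum, 0.04400/0.083667 = 0.5259.

Posterior probability ≈ 0.5259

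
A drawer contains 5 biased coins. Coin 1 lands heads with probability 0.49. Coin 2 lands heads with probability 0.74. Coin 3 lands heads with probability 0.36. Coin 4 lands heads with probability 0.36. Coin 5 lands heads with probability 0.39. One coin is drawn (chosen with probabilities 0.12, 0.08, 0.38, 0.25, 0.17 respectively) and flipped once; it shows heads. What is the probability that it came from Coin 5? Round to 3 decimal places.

Posterior probability ≈ 0.161

Tabulate prior·likelihood by source: [1] prior 0.12, lik 0.49, product 0.05880; [2] prior 0.08, lik 0.74, product 0.05920; [3] prior 0.38, lik 0.36, product 0.1368; [4] prior 0.25, lik 0.36, product 0.09000; [5] prior 0.17, lik 0.39, product 0.06630.
Normalizing constant = 0.41110; the posterior for Coin 5 is its product over the sum, 0.06630/0.41110 = 0.161.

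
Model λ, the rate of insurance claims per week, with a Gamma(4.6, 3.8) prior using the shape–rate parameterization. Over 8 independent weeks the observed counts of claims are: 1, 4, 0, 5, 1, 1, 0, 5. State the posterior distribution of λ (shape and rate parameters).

Posterior: Gamma(shape=21.6, rate=11.8)

The Poisson likelihood adds the total count to the shape and the number of exposure periods to the rate. Here ∑xᵢ = 17 and n = 8, so shape 4.6→21.6 and rate 3.8→11.8.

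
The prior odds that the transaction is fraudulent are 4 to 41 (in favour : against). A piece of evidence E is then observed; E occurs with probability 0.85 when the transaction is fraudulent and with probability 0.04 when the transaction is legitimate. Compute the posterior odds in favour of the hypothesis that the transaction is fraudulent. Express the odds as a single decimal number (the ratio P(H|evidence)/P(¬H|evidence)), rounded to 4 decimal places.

Posterior odds ≈ 2.0732

Prior odds = 4/41 = 0.097561. In log-odds, ln(0.097561) = -2.3273.
Add log likelihood ratio: ln(21.250) = 3.0564.
Posterior log-odds = 0.72908, so posterior odds = exp(0.72908) = 2.0732.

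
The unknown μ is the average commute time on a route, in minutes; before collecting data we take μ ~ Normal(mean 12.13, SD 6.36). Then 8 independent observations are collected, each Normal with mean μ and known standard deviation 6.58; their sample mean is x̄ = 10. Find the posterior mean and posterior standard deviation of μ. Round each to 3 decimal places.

With known σ, the Normal prior is conjugate. Weight on the data is w = (n/σ²)/(n/σ² + 1/τ₀²) = 0.184773/(0.184773+0.0247221) = 0.88199.
Posterior mean = w·x̄ + (1−w)·μ₀ = 0.88199·10 + 0.11801·12.13 = 10.251. Posterior variance = 1/(0.184773+0.0247221) = 4.77338, so SD = 2.185.

Posterior mean ≈ 10.251; posterior SD ≈ 2.185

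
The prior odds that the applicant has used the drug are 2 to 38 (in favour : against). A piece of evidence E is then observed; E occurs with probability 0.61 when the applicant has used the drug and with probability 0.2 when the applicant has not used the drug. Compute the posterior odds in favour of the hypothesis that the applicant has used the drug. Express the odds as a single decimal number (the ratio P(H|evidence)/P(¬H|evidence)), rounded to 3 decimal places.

Prior odds = 2/38 = 0.052632. In log-odds, ln(0.052632) = -2.9444.
Add log likelihood ratio: ln(3.0500) = 1.1151.
Posterior log-odds = -1.8293, so posterior odds = exp(-1.8293) = 0.16053.

Posterior odds ≈ 0.161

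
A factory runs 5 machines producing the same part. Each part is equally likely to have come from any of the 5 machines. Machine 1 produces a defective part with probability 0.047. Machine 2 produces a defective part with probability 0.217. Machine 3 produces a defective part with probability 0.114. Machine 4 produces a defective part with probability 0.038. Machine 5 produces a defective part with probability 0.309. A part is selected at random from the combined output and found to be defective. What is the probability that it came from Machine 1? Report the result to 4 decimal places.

Posterior probability ≈ 0.0648

Tabulate prior·likelihood by source: [1] prior 0.2, lik 0.047, product 0.009400; [2] prior 0.2, lik 0.217, product 0.04340; [3] prior 0.2, lik 0.114, product 0.02280; [4] prior 0.2, lik 0.038, product 0.007600; [5] prior 0.2, lik 0.309, product 0.06180.
Normalizing constant = 0.14500; the posterior for Machine 1 is its product over the sum, 0.009400/0.14500 = 0.0648.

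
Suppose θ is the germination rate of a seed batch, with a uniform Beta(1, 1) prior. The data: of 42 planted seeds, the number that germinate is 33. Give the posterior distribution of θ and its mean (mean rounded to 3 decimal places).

The binomial likelihood is conjugate to the Beta prior: with 33 successes and 9 failures, the posterior is Beta(1+33, 1+9) = Beta(34, 10).
Posterior mean = α/(α+β) = 34/44 = 0.773.

Posterior: Beta(34, 10); mean ≈ 0.773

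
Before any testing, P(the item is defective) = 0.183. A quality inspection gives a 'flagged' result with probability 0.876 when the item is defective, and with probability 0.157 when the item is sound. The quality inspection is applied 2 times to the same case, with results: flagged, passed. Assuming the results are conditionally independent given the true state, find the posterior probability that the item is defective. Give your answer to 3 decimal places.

With H the event that the item is defective, the joint likelihood of the observed sequence is P(data|H) = 0.876·0.124 = 0.10862 and P(data|¬H) = 0.157·0.843 = 0.13235.
Bayes: P(H|data) = 0.183·0.10862 / (0.183·0.10862 + 0.817·0.13235) = 0.019878/0.12801 = 0.1553.

Posterior P(H) ≈ 0.155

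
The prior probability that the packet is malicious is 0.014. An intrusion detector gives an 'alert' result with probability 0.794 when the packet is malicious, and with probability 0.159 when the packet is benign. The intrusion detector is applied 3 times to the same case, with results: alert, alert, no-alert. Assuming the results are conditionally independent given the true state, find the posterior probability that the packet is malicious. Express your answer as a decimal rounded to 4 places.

Posterior P(H) ≈ 0.0798

Let H be the event that the packet is malicious; start with P(H) = 0.014. P('alert'|H) = 0.794, P('alert'|¬H) = 0.159.
Update on result 1 ('alert'): P(H) ← 0.794·0.0140 / (0.794·0.0140 + 0.159·0.9860) = 0.011116/0.16789 = 0.0662.
Update on result 2 ('alert'): P(H) ← 0.794·0.0662 / (0.794·0.0662 + 0.159·0.9338) = 0.052571/0.20104 = 0.2615.
Update on result 3 ('no-alert'): P(H) ← 0.206·0.2615 / (0.206·0.2615 + 0.841·0.7385) = 0.053867/0.67495 = 0.0798.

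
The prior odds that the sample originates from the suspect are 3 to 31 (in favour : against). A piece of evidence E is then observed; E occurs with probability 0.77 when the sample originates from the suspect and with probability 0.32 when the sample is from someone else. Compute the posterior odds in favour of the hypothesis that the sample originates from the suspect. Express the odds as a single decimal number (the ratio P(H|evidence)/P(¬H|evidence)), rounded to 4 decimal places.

Posterior odds ≈ 0.2329

Prior odds = 3/31 = 0.096774.
Likelihood ratio for E = 0.77/0.32 = 2.4062.
Posterior odds = prior odds × LR = 0.23286.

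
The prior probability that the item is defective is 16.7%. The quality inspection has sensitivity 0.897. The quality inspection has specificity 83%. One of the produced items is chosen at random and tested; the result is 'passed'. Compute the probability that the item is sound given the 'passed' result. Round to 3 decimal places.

P(¬H | E) ≈ 0.976

Write H for 'the item is defective'. Prior odds H:¬H = 0.167/0.833 = 0.20048. For the 'passed' outcome, the likelihood ratio is 0.103/0.83 = 0.12410.
Posterior odds = 0.20048 × 0.12410 = 0.024879, so P(H|E) = 0.024879/(1+0.024879) = 0.024. Then P(¬H|E) = 1 − 0.024 = 0.976.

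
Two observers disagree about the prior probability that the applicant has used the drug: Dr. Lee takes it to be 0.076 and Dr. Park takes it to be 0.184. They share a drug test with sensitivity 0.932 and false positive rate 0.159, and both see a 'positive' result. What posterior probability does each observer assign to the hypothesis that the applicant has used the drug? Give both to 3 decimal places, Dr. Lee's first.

Dr. Lee: 0.325; Dr. Park: 0.569

The likelihood ratio for a 'positive' result is 0.932/0.159 = 5.8616.
Dr. Lee: prior odds 0.076/0.924 = 0.082251; posterior odds 0.48213; posterior probability 0.325.
Dr. Park: prior odds 0.184/0.816 = 0.22549; posterior odds 1.3217; posterior probability 0.569.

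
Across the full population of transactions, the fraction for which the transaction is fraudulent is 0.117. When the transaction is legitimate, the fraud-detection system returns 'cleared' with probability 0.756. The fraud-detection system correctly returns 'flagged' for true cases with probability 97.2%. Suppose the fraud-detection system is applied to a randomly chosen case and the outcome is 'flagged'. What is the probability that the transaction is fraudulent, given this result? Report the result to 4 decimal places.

Write H for 'the transaction is fraudulent'. Prior odds H:¬H = 0.117/0.883 = 0.13250. For the 'flagged' outcome, the likelihood ratio is 0.972/0.244 = 3.9836.
Posterior odds = 0.13250 × 3.9836 = 0.52784, so P(H|E) = 0.52784/(1+0.52784) = 0.3455.

P(H | E) ≈ 0.3455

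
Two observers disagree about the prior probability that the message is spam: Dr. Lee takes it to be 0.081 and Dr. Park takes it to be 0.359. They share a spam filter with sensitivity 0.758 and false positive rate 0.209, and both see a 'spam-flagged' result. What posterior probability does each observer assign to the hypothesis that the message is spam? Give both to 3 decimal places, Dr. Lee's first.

Dr. Lee: 0.242; Dr. Park: 0.670

The likelihood ratio for a 'spam-flagged' result is 0.758/0.209 = 3.6268.
Dr. Lee: prior odds 0.081/0.919 = 0.088139; posterior odds 0.31966; posterior probability 0.242.
Dr. Park: prior odds 0.359/0.641 = 0.56006; posterior odds 2.0312; posterior probability 0.670.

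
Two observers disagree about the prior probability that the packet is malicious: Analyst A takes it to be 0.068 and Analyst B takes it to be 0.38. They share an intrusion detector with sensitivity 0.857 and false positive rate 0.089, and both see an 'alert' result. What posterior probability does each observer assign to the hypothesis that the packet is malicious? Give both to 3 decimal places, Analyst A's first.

P('+'|H) = 0.857, P('+'|¬H) = 0.089.
Analyst A: numerator 0.857·0.068 = 0.058276; evidence = 0.058276+0.089·0.932 = 0.14122; posterior = 0.413.
Analyst B: numerator 0.857·0.38 = 0.32566; evidence = 0.32566+0.089·0.62 = 0.38084; posterior = 0.855.

Analyst A: 0.413; Analyst B: 0.855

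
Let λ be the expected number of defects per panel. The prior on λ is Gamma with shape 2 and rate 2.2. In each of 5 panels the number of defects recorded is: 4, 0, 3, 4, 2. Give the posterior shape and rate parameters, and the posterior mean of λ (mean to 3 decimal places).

Posterior: Gamma(shape=15, rate=7.2); mean ≈ 2.083

The Poisson likelihood adds the total count to the shape and the number of exposure periods to the rate. Here ∑xᵢ = 13 and n = 5, so shape 2→15 and rate 2.2→7.2.
E[λ | data] = 15/7.2 = 2.083.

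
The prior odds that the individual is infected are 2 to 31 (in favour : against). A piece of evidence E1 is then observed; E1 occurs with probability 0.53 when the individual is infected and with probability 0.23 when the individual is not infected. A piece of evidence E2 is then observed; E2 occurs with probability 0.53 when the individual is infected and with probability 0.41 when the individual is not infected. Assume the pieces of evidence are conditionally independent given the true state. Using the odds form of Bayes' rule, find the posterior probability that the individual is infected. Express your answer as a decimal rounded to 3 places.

Prior odds = 2/31 = 0.064516.
Likelihood ratio for E1 = 0.53/0.23 = 2.3043.
Likelihood ratio for E2 = 0.53/0.41 = 1.2927.
Posterior odds = prior odds × LR₁ × LR₂ = 0.19218.
Posterior probability = odds/(1+odds) = 0.19218/1.1922 = 0.161.

Posterior probability ≈ 0.161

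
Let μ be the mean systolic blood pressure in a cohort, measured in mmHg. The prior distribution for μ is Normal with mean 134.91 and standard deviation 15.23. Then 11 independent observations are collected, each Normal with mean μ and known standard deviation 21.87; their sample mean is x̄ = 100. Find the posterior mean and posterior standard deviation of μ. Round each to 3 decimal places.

Posterior mean ≈ 105.511; posterior SD ≈ 6.051

With known σ, the Normal prior is conjugate. Weight on the data is w = (n/σ²)/(n/σ² + 1/τ₀²) = 0.0229983/(0.0229983+0.00431122) = 0.84213.
Posterior mean = w·x̄ + (1−w)·μ₀ = 0.84213·100 + 0.15787·134.91 = 105.511. Posterior variance = 1/(0.0229983+0.00431122) = 36.6173, so SD = 6.051.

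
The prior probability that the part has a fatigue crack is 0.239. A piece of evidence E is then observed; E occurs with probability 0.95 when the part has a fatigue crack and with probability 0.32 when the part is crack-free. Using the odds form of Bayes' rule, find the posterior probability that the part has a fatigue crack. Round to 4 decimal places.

Prior odds = 0.239/(1−0.239) = 0.31406.
Likelihood ratio for E = 0.95/0.32 = 2.9688.
Posterior odds = prior odds × LR = 0.93237.
Posterior probability = odds/(1+odds) = 0.93237/1.9324 = 0.4825.

Posterior probability ≈ 0.4825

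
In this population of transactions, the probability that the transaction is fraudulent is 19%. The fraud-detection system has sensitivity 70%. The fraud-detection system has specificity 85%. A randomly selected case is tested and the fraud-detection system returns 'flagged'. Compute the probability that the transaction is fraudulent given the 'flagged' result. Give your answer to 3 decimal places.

P(H | E) ≈ 0.523

Let H be the event that the transaction is fraudulent. P(H) = 0.19, so P(¬H) = 0.81. With E the 'flagged' result, P(E|H) = 0.7 and P(E|¬H) = 0.15.
P(E) = 0.7·0.19 + 0.15·0.81 = 0.13300 + 0.12150 = 0.25450.
By Bayes' theorem, P(H|E) = 0.13300 / 0.25450 = 0.523.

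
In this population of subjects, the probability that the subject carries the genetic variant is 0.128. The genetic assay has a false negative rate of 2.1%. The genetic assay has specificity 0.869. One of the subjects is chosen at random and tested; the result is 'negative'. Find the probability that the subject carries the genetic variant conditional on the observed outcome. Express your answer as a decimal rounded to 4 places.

Let H be the event that the subject carries the genetic variant. P(H) = 0.128, so P(¬H) = 0.872. With E the 'negative' result, P(E|H) = 0.021 and P(E|¬H) = 0.869.
P(E) = 0.021·0.128 + 0.869·0.872 = 0.0026880 + 0.75777 = 0.76046.
By Bayes' theorem, P(H|E) = 0.0026880 / 0.76046 = 0.0035.

P(H | E) ≈ 0.0035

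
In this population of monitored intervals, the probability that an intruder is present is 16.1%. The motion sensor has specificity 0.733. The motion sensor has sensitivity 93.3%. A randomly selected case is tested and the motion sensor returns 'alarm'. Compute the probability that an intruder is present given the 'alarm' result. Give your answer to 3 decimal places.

Write H for 'an intruder is present'. Prior odds H:¬H = 0.161/0.839 = 0.19190. For the 'alarm' outcome, the likelihood ratio is 0.933/0.267 = 3.4944.
Posterior odds = 0.19190 × 3.4944 = 0.67055, so P(H|E) = 0.67055/(1+0.67055) = 0.401.

P(H | E) ≈ 0.401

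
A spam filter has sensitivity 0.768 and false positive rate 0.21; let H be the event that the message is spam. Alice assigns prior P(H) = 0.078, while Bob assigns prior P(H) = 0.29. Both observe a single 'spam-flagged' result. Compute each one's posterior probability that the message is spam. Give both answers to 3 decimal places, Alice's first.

P('+'|H) = 0.768, P('+'|¬H) = 0.21.
Alice: numerator 0.768·0.078 = 0.059904; evidence = 0.059904+0.21·0.922 = 0.25352; posterior = 0.236.
Bob: numerator 0.768·0.29 = 0.22272; evidence = 0.22272+0.21·0.71 = 0.37182; posterior = 0.599.

Alice: 0.236; Bob: 0.599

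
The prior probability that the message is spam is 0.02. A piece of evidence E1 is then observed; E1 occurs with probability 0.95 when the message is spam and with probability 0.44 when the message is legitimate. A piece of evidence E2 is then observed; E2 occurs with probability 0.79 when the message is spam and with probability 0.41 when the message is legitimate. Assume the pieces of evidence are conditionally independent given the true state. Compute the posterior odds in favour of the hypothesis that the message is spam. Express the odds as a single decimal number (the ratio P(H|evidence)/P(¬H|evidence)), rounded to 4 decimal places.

Posterior odds ≈ 0.0849

Prior odds = 0.02/(1−0.02) = 0.020408.
Likelihood ratio for E1 = 0.95/0.44 = 2.1591.
Likelihood ratio for E2 = 0.79/0.41 = 1.9268.
Posterior odds = prior odds × LR₁ × LR₂ = 0.084902.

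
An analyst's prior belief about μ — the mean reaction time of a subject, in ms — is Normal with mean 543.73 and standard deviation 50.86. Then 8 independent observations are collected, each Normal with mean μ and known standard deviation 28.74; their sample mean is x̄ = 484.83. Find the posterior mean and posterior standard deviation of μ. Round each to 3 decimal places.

Prior precision 1/τ₀² = 1/50.86² = 0.00038659; data precision n/σ² = 8/28.74² = 0.00968538.
Posterior precision = 0.00038659 + 0.00968538 = 0.0100720, giving posterior SD = 1/√0.0100720 = 9.964.
Posterior mean = (0.00038659·543.73 + 0.00968538·484.83) / 0.0100720 = 487.091.

Posterior mean ≈ 487.091; posterior SD ≈ 9.964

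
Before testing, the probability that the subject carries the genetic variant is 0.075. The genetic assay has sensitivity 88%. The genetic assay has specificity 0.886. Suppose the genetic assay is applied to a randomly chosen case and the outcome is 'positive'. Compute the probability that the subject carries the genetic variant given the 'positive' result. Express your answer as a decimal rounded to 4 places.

P(H | E) ≈ 0.3850

Let H be the event that the subject carries the genetic variant. P(H) = 0.075, so P(¬H) = 0.925. With E the 'positive' result, P(E|H) = 0.88 and P(E|¬H) = 0.114.
P(E) = 0.88·0.075 + 0.114·0.925 = 0.066000 + 0.10545 = 0.17145.
By Bayes' theorem, P(H|E) = 0.066000 / 0.17145 = 0.3850.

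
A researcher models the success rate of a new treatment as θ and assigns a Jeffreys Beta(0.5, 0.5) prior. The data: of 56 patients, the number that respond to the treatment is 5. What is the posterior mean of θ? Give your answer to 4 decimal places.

Observing 5 successes and 51 failures updates Beta(0.5, 0.5) by adding the success and failure counts to the two shape parameters: α = 0.5+5 = 5.5, β = 0.5+51 = 51.5.
E[θ | data] = 5.5/(5.5+51.5) = 0.0965.

Posterior mean ≈ 0.0965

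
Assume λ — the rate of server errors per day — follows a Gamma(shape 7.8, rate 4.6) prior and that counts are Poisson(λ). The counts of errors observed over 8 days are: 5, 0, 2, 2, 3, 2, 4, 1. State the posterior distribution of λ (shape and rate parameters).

Posterior: Gamma(shape=26.8, rate=12.6)

Total count ∑xᵢ = 19 over n = 8 days.
Gamma is conjugate to the Poisson likelihood: posterior is Gamma(shape = 7.8+19 = 26.8, rate = 4.6+8 = 12.6).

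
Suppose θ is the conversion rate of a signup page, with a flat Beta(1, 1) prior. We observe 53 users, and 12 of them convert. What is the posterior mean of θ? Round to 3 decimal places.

The binomial likelihood is conjugate to the Beta prior: with 12 successes and 41 failures, the posterior is Beta(1+12, 1+41) = Beta(13, 42).
Posterior mean = α/(α+β) = 13/55 = 0.236.

Posterior mean ≈ 0.236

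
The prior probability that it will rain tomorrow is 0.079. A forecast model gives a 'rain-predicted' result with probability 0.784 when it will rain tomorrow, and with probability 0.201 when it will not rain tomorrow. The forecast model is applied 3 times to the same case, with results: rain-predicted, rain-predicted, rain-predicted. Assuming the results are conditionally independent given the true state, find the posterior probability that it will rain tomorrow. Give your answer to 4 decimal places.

With H the event that it will rain tomorrow, the joint likelihood of the observed sequence is P(data|H) = 0.784·0.784·0.784 = 0.48189 and P(data|¬H) = 0.201·0.201·0.201 = 0.0081206.
Bayes: P(H|data) = 0.079·0.48189 / (0.079·0.48189 + 0.921·0.0081206) = 0.038069/0.045548 = 0.8358.

Posterior P(H) ≈ 0.8358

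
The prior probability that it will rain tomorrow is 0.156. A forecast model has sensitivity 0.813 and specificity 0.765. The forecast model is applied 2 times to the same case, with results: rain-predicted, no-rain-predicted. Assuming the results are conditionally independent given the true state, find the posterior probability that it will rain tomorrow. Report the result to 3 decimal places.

Posterior P(H) ≈ 0.135

With H the event that it will rain tomorrow, the joint likelihood of the observed sequence is P(data|H) = 0.813·0.187 = 0.15203 and P(data|¬H) = 0.235·0.765 = 0.17977.
Bayes: P(H|data) = 0.156·0.15203 / (0.156·0.15203 + 0.844·0.17977) = 0.023717/0.17545 = 0.1352.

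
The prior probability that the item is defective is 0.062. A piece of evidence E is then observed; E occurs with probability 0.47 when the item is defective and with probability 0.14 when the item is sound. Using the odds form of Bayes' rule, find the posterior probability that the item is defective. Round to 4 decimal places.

Posterior probability ≈ 0.1816

Prior odds = 0.062/(1−0.062) = 0.066098.
Likelihood ratio for E = 0.47/0.14 = 3.3571.
Posterior odds = prior odds × LR = 0.22190.
Posterior probability = odds/(1+odds) = 0.22190/1.2219 = 0.1816.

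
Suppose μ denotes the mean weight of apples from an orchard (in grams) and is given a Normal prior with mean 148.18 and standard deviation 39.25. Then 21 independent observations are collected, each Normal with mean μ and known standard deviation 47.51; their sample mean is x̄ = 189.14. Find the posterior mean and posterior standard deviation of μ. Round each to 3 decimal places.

Posterior mean ≈ 186.469; posterior SD ≈ 10.024

Prior precision 1/τ₀² = 1/39.25² = 0.00064911; data precision n/σ² = 21/47.51² = 0.00930356.
Posterior precision = 0.00064911 + 0.00930356 = 0.00995268, giving posterior SD = 1/√0.00995268 = 10.024.
Posterior mean = (0.00064911·148.18 + 0.00930356·189.14) / 0.00995268 = 186.469.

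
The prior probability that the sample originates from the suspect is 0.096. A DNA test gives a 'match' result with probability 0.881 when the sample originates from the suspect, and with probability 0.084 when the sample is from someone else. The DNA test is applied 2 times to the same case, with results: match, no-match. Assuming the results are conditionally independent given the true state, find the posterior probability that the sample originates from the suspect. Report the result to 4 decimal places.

Posterior P(H) ≈ 0.1264

Let H be the event that the sample originates from the suspect; start with P(H) = 0.096. P('match'|H) = 0.881, P('match'|¬H) = 0.084.
Update on result 1 ('match'): P(H) ← 0.881·0.0960 / (0.881·0.0960 + 0.084·0.9040) = 0.084576/0.16051 = 0.5269.
Update on result 2 ('no-match'): P(H) ← 0.119·0.5269 / (0.119·0.5269 + 0.916·0.4731) = 0.062703/0.49605 = 0.1264.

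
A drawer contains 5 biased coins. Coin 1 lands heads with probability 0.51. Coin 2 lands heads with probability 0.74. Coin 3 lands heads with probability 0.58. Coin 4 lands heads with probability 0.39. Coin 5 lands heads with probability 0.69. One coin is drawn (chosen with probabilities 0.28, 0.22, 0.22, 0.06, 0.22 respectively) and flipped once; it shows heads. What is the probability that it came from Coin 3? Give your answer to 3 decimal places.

Tabulate prior·likelihood by source: [1] prior 0.28, lik 0.51, product 0.1428; [2] prior 0.22, lik 0.74, product 0.1628; [3] prior 0.22, lik 0.58, product 0.1276; [4] prior 0.06, lik 0.39, product 0.02340; [5] prior 0.22, lik 0.69, product 0.1518.
Normalizing constant = 0.60840; the posterior for Coin 3 is its product over the sum, 0.1276/0.60840 = 0.210.

Posterior probability ≈ 0.210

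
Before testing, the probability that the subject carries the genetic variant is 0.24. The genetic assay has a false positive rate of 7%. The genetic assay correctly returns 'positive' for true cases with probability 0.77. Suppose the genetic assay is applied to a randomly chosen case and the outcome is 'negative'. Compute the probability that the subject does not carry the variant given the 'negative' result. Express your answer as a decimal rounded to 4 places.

Let H be the event that the subject carries the genetic variant. P(H) = 0.24, so P(¬H) = 0.76. With E the 'negative' result, P(E|H) = 0.23 and P(E|¬H) = 0.93.
P(E) = 0.23·0.24 + 0.93·0.76 = 0.055200 + 0.70680 = 0.76200.
By Bayes' theorem, P(H|E) = 0.055200 / 0.76200 = 0.0724. Hence P(¬H|E) = 1 − 0.0724 = 0.9276.

P(¬H | E) ≈ 0.9276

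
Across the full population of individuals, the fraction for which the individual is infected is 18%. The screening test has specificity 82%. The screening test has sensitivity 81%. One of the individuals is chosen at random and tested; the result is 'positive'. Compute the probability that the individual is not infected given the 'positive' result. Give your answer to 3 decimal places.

Write H for 'the individual is infected'. Prior odds H:¬H = 0.18/0.82 = 0.21951. For the 'positive' outcome, the likelihood ratio is 0.81/0.18 = 4.5000.
Posterior odds = 0.21951 × 4.5000 = 0.98780, so P(H|E) = 0.98780/(1+0.98780) = 0.497. Then P(¬H|E) = 1 − 0.497 = 0.503.

P(¬H | E) ≈ 0.503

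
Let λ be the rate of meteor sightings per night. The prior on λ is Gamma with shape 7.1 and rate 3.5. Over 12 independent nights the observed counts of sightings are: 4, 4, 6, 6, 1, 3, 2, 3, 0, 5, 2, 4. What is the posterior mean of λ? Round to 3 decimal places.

The Poisson likelihood adds the total count to the shape and the number of exposure periods to the rate. Here ∑xᵢ = 40 and n = 12, so shape 7.1→47.1 and rate 3.5→15.5.
E[λ | data] = 47.1/15.5 = 3.039.

Posterior mean ≈ 3.039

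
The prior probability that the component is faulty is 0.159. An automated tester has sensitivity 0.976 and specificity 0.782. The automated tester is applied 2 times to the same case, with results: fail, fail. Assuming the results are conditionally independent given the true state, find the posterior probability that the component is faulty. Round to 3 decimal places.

With H the event that the component is faulty, the joint likelihood of the observed sequence is P(data|H) = 0.976·0.976 = 0.95258 and P(data|¬H) = 0.218·0.218 = 0.047524.
Bayes: P(H|data) = 0.159·0.95258 / (0.159·0.95258 + 0.841·0.047524) = 0.15146/0.19143 = 0.7912.

Posterior P(H) ≈ 0.791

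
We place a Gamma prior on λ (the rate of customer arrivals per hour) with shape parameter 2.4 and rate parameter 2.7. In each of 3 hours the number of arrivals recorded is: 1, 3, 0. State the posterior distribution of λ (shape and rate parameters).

Posterior: Gamma(shape=6.4, rate=5.7)

Total count ∑xᵢ = 4 over n = 3 hours.
Gamma is conjugate to the Poisson likelihood: posterior is Gamma(shape = 2.4+4 = 6.4, rate = 2.7+3 = 5.7).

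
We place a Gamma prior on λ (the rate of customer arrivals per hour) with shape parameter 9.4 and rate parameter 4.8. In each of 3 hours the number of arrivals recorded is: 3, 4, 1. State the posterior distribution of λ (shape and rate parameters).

Total count ∑xᵢ = 8 over n = 3 hours.
Gamma is conjugate to the Poisson likelihood: posterior is Gamma(shape = 9.4+8 = 17.4, rate = 4.8+3 = 7.8).

Posterior: Gamma(shape=17.4, rate=7.8)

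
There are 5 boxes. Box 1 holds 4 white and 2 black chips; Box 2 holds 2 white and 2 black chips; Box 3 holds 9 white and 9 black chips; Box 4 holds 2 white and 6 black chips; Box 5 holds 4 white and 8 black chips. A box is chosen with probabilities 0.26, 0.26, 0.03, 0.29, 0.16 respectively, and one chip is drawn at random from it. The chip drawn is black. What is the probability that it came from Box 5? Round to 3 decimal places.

Posterior probability ≈ 0.192

P(black|Box 1) = 0.3333; P(black|Box 2) = 0.5; P(black|Box 3) = 0.5; P(black|Box 4) = 0.75; P(black|Box 5) = 0.6667.
Prior × likelihood for each source: 0.26·0.3333=0.08667, 0.26·0.5=0.1300, 0.03·0.5=0.01500, 0.29·0.75=0.2175, 0.16·0.6667=0.1067. Summing gives P(black) = 0.55583.
P(Box 5 | black) = 0.1067 / 0.55583 = 0.192.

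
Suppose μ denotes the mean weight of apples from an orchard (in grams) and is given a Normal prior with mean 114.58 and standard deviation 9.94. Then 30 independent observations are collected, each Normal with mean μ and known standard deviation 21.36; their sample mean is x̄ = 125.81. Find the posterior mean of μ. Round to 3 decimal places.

Posterior mean ≈ 124.312

With known σ, the Normal prior is conjugate. Weight on the data is w = (n/σ²)/(n/σ² + 1/τ₀²) = 0.0657535/(0.0657535+0.0101211) = 0.86661.
Posterior mean = w·x̄ + (1−w)·μ₀ = 0.86661·125.81 + 0.13339·114.58 = 124.312.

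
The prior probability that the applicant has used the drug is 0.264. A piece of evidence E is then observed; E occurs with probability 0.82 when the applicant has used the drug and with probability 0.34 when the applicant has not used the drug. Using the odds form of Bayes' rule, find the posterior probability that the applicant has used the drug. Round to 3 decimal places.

Prior odds = 0.264/(1−0.264) = 0.35870. In log-odds, ln(0.35870) = -1.0253.
Add log likelihood ratio: ln(2.4118) = 0.88036.
Posterior log-odds = -0.14492, so posterior odds = exp(-0.14492) = 0.86509. Converting, P(H|E) = 0.86509/1.8651 = 0.464.

Posterior probability ≈ 0.464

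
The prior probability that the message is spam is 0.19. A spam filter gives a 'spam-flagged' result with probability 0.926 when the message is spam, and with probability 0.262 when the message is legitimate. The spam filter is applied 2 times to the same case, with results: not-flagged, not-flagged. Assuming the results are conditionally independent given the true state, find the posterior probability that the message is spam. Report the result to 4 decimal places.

With H the event that the message is spam, the joint likelihood of the observed sequence is P(data|H) = 0.074·0.074 = 0.0054760 and P(data|¬H) = 0.738·0.738 = 0.54464.
Bayes: P(H|data) = 0.19·0.0054760 / (0.19·0.0054760 + 0.81·0.54464) = 0.0010404/0.44220 = 0.0024.

Posterior P(H) ≈ 0.0024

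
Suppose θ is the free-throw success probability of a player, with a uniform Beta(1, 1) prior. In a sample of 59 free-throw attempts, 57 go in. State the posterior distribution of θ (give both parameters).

Posterior: Beta(58, 3)

The binomial likelihood is conjugate to the Beta prior: with 57 successes and 2 failures, the posterior is Beta(1+57, 1+2) = Beta(58, 3).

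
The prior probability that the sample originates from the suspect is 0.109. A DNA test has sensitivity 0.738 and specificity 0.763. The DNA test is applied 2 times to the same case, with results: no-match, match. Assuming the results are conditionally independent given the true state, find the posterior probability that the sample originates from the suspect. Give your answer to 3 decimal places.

Posterior P(H) ≈ 0.116

Let H be the event that the sample originates from the suspect; start with P(H) = 0.109. P('match'|H) = 0.738, P('match'|¬H) = 0.237.
Update on result 1 ('no-match'): P(H) ← 0.262·0.1090 / (0.262·0.1090 + 0.763·0.8910) = 0.028558/0.70839 = 0.0403.
Update on result 2 ('match'): P(H) ← 0.738·0.0403 / (0.738·0.0403 + 0.237·0.9597) = 0.029752/0.25720 = 0.1157.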